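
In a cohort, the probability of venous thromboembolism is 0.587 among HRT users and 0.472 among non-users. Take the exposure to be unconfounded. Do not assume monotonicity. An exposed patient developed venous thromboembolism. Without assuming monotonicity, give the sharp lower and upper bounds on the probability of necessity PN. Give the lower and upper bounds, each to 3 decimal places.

0.196 ≤ PN ≤ 0.899

Let p₁ = 0.587, p₀ = 0.472.
Under exogeneity alone the bounds on PN are max{0,(p₁−p₀)/p₁} ≤ PN ≤ min{1,(1−p₀)/p₁}.
  lower = (p₁ − p₀)/p₁ = 0.115 / 0.587 ≈ 0.1959
  upper = min{1, (1 − p₀)/p₁} = 0.528 / 0.587 ≈ 0.8995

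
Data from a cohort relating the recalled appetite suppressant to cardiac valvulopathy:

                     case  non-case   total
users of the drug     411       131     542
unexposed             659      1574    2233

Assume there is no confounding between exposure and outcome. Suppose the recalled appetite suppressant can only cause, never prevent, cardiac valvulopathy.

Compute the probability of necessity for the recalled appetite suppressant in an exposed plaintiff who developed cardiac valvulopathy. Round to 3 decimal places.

PN ≈ 0.611

p₁ = P(outcome | exposed) = 411/542 = 0.7583
p₀ = P(outcome | unexposed) = 659/2233 = 0.29512
Under exogeneity and monotonicity, PN = (p₁ − p₀)/p₁.
PN = (0.7583 − 0.29512) / 0.7583 ≈ 0.6108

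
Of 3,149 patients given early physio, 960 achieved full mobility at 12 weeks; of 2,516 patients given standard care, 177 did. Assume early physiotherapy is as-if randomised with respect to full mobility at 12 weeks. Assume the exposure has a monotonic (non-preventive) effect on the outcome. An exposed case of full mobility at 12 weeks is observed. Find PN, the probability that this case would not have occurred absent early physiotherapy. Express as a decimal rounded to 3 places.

p₁ = P(outcome | exposed) = 960/3149 = 0.30486
p₀ = P(outcome | unexposed) = 177/2516 = 0.07035
Under exogeneity and monotonicity, PN = (p₁ − p₀) / p₁.
PN = (0.30486 − 0.07035) / 0.30486 = 0.23451 / 0.30486 ≈ 0.7692

PN ≈ 0.769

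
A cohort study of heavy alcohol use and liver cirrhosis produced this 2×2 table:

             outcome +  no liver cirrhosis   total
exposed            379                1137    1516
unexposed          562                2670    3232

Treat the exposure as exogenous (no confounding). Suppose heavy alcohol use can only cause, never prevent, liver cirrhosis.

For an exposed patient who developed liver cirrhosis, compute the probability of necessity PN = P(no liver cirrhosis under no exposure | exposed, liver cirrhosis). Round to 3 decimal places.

p₁ = P(outcome | exposed) = 379/1516 = 0.25
p₀ = P(outcome | unexposed) = 562/3232 = 0.17389
Under exogeneity and monotonicity, PN = (p₁ − p₀) / p₁.
PN = (0.25 − 0.17389) / 0.25 = 0.076114 / 0.25 ≈ 0.3045

PN ≈ 0.304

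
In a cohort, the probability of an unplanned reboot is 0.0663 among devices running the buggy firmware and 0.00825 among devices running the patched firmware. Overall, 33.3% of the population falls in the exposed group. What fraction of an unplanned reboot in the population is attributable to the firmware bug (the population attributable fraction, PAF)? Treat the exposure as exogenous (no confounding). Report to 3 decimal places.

PAF ≈ 0.701

Let p₁ = 0.0663, p₀ = 0.00825.
Overall risk P(Y=1) = π·p₁ + (1−π)·p₀ = 0.333×0.0663 + 0.667×0.00825 = 0.027581.
Under exogeneity, PAF = [P(Y=1) − p₀] / P(Y=1).
PAF = (0.027581 − 0.00825) / 0.027581 ≈ 0.7009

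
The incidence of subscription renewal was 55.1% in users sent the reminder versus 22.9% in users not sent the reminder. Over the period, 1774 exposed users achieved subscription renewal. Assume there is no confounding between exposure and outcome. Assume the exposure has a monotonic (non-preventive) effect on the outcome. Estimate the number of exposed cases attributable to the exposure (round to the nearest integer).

about 1037 cases

p₁ = 0.551, p₀ = 0.229.
PN = (p₁ − p₀)/p₁ = (0.551 − 0.229) / 0.551 ≈ 0.58439.
Attributable cases ≈ PN × (exposed cases) = 0.58439 × 1774 ≈ 1036.71.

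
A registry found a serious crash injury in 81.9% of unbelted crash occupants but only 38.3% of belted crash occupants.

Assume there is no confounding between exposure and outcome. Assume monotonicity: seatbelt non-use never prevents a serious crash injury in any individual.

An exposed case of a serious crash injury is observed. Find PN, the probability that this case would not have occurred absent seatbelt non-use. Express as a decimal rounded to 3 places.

PN ≈ 0.532

p₁ = 0.819, p₀ = 0.383.
Under exogeneity and monotonicity, PN = (p₁ − p₀) / p₁.
PN = (0.819 − 0.383) / 0.819 = 0.436 / 0.819 ≈ 0.5324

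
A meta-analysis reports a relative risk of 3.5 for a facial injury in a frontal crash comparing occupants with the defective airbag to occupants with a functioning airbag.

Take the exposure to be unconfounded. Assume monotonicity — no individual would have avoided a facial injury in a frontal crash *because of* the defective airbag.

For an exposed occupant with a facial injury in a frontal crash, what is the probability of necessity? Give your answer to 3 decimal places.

PN ≈ 0.714

Under exogeneity and monotonicity, PN = (RR − 1) / RR = 1 − 1/RR.
PN = (3.5 − 1) / 3.5 = 2.5 / 3.5 ≈ 0.7143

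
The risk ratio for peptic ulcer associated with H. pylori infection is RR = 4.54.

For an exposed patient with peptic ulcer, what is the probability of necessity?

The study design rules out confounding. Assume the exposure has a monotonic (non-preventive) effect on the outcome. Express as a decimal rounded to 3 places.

PN ≈ 0.780

Under exogeneity and monotonicity, PN = (RR − 1) / RR = 1 − 1/RR.
PN = (4.54 − 1) / 4.54 = 3.54 / 4.54 ≈ 0.7797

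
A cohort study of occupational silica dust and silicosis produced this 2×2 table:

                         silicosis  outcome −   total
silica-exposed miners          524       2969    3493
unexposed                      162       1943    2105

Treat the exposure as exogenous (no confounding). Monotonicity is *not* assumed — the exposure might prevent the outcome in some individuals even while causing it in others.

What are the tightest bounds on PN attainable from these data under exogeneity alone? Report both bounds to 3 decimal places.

0.487 ≤ PN ≤ 1.000

p₁ = P(outcome | exposed) = 524/3493 = 0.15001
p₀ = P(outcome | unexposed) = 162/2105 = 0.07696
Under exogeneity alone the bounds on PN are max{0,(p₁−p₀)/p₁} ≤ PN ≤ min{1,(1−p₀)/p₁}.
  lower = (p₁ − p₀)/p₁ = 0.073055 / 0.15001 ≈ 0.4870
  upper = min{1, (1 − p₀)/p₁} = 0.92304 / 0.15001 ≈ 6.1530 → capped at 1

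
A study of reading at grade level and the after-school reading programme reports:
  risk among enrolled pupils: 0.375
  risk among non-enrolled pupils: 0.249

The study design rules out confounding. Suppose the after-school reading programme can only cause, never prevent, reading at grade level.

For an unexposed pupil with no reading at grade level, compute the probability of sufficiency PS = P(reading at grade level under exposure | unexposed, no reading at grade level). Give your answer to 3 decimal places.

PS ≈ 0.168

Let p₁ = 0.375, p₀ = 0.249.
Under exogeneity and monotonicity, PS = (p₁ − p₀) / (1 − p₀).
PS = (0.375 − 0.249) / (1 − 0.249) = 0.126 / 0.751 ≈ 0.1678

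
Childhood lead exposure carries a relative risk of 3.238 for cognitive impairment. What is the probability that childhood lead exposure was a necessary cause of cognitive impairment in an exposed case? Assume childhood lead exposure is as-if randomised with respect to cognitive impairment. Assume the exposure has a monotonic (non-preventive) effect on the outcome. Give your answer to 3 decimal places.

PN ≈ 0.691

Under exogeneity and monotonicity, PN = (RR − 1) / RR = 1 − 1/RR.
PN = (3.238 − 1) / 3.238 = 2.238 / 3.238 ≈ 0.6912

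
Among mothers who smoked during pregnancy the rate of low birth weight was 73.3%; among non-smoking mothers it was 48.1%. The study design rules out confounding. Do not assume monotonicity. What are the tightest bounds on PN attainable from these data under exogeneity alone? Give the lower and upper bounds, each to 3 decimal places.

0.344 ≤ PN ≤ 0.708

p₁ = 0.733, p₀ = 0.481.
Under exogeneity alone the bounds on PN are max{0,(p₁−p₀)/p₁} ≤ PN ≤ min{1,(1−p₀)/p₁}.
  lower = (p₁ − p₀)/p₁ = 0.252 / 0.733 ≈ 0.3438
  upper = min{1, (1 − p₀)/p₁} = 0.519 / 0.733 ≈ 0.7080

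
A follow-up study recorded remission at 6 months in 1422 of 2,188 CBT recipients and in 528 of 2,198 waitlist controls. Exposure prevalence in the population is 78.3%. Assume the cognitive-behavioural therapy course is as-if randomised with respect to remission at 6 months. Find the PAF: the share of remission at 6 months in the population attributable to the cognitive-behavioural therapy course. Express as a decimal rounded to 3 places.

p₁ = P(outcome | exposed) = 1422/2188 = 0.64991
p₀ = P(outcome | unexposed) = 528/2198 = 0.24022
Overall risk P(Y=1) = π·p₁ + (1−π)·p₀ = 0.783×0.64991 + 0.217×0.24022 = 0.56101.
Under exogeneity, PAF = [P(Y=1) − p₀] / P(Y=1).
PAF = (0.56101 − 0.24022) / 0.56101 ≈ 0.5718

PAF ≈ 0.572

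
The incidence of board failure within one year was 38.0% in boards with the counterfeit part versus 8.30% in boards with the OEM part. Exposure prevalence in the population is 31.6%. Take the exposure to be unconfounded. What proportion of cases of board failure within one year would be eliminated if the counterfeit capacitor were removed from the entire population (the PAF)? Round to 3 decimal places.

p₁ = 0.38, p₀ = 0.083.
Overall risk P(Y=1) = π·p₁ + (1−π)·p₀ = 0.316×0.38 + 0.684×0.083 = 0.17685.
Under exogeneity, PAF = [P(Y=1) − p₀] / P(Y=1).
PAF = (0.17685 − 0.083) / 0.17685 ≈ 0.5307

PAF ≈ 0.531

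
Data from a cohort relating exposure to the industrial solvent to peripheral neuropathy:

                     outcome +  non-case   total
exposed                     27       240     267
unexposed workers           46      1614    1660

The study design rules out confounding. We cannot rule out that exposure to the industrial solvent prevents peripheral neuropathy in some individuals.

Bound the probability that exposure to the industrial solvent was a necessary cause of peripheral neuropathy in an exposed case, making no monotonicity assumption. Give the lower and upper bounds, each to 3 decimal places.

0.726 ≤ PN ≤ 1.000

p₁ = P(outcome | exposed) = 27/267 = 0.10112
p₀ = P(outcome | unexposed) = 46/1660 = 0.027711
Under exogeneity alone the bounds on PN are max{0,(p₁−p₀)/p₁} ≤ PN ≤ min{1,(1−p₀)/p₁}.
  lower = (p₁ − p₀)/p₁ = 0.073413 / 0.10112 ≈ 0.7260
  upper = min{1, (1 − p₀)/p₁} = 0.97229 / 0.10112 ≈ 9.6149 → capped at 1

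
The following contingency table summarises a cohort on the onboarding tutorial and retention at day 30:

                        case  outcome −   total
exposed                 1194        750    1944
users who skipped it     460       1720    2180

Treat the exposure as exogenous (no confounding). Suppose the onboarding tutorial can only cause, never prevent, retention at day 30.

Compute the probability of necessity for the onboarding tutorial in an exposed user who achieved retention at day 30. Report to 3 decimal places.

PN ≈ 0.656

p₁ = P(outcome | exposed) = 1194/1944 = 0.6142
p₀ = P(outcome | unexposed) = 460/2180 = 0.21101
Under exogeneity and monotonicity, PN = (p₁ − p₀)/p₁.
PN = (0.6142 − 0.21101) / 0.6142 ≈ 0.6564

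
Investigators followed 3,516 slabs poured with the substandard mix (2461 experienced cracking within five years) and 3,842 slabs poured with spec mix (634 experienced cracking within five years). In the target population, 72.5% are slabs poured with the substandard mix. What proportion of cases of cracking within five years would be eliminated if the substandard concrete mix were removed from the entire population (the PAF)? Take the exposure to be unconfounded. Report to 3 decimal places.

PAF ≈ 0.702

p₁ = P(outcome | exposed) = 2461/3516 = 0.69994
p₀ = P(outcome | unexposed) = 634/3842 = 0.16502
Overall risk P(Y=1) = π·p₁ + (1−π)·p₀ = 0.725×0.69994 + 0.275×0.16502 = 0.55284.
Under exogeneity, PAF = [P(Y=1) − p₀] / P(Y=1).
PAF = (0.55284 − 0.16502) / 0.55284 ≈ 0.7015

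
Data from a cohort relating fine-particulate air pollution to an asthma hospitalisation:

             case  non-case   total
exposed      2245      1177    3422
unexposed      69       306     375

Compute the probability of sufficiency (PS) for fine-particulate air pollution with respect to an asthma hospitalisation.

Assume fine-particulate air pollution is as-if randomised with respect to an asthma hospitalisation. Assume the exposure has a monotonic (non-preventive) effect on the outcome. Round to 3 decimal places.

PS ≈ 0.578

p₁ = P(outcome | exposed) = 2245/3422 = 0.65605
p₀ = P(outcome | unexposed) = 69/375 = 0.184
Under exogeneity and monotonicity, PS = (p₁ − p₀) / (1 − p₀).
PS = (0.65605 − 0.184) / (1 − 0.184) = 0.47205 / 0.816 ≈ 0.5785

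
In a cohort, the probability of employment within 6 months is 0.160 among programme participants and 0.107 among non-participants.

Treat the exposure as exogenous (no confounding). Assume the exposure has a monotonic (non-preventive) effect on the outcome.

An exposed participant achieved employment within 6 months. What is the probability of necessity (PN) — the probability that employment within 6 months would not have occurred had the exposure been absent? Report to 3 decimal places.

PN ≈ 0.331

Let p₁ = 0.16, p₀ = 0.107.
Under exogeneity and monotonicity, PN = (p₁ − p₀) / p₁.
PN = (0.16 − 0.107) / 0.16 = 0.053 / 0.16 ≈ 0.3313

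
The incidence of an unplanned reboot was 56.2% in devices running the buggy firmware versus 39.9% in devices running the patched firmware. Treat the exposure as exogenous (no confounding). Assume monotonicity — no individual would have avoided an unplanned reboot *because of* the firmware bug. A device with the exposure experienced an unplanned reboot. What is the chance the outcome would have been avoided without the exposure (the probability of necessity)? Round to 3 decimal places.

p₁ = 0.562, p₀ = 0.399.
Under exogeneity and monotonicity, PN = (p₁ − p₀) / p₁.
PN = (0.562 − 0.399) / 0.562 = 0.163 / 0.562 ≈ 0.2900

PN ≈ 0.290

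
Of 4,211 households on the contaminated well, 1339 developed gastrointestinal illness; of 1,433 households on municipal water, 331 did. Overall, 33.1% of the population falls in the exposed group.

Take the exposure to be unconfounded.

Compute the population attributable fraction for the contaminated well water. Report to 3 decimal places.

p₁ = P(outcome | exposed) = 1339/4211 = 0.31798
p₀ = P(outcome | unexposed) = 331/1433 = 0.23098
Overall risk P(Y=1) = π·p₁ + (1−π)·p₀ = 0.331×0.31798 + 0.669×0.23098 = 0.25978.
Under exogeneity, PAF = [P(Y=1) − p₀] / P(Y=1).
PAF = (0.25978 − 0.23098) / 0.25978 ≈ 0.1108

PAF ≈ 0.111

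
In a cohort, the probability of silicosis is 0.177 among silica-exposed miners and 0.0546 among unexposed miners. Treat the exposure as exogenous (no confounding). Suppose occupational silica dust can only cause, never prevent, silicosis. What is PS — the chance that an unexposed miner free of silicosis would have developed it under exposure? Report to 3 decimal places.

PS ≈ 0.129

Let p₁ = 0.177, p₀ = 0.0546.
Under exogeneity and monotonicity, PS = (p₁ − p₀) / (1 − p₀).
PS = (0.177 − 0.0546) / (1 − 0.0546) = 0.1224 / 0.9454 ≈ 0.1295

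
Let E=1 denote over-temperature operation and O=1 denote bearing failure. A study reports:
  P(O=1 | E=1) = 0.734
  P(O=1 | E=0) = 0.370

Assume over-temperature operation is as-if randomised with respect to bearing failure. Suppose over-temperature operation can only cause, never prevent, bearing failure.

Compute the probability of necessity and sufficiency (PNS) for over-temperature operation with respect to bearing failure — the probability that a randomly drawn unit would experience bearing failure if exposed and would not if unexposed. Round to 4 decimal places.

PNS ≈ 0.3640

Let p₁ = 0.734, p₀ = 0.37.
Under exogeneity and monotonicity, PNS = p₁ − p₀.
PNS = 0.734 − 0.37 = 0.364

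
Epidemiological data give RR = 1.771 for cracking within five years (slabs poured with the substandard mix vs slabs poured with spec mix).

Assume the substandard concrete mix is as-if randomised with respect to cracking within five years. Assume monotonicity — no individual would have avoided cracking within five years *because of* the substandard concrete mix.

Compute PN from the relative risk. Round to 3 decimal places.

Under exogeneity and monotonicity, PN = (RR − 1) / RR = 1 − 1/RR.
PN = (1.771 − 1) / 1.771 = 0.771 / 1.771 ≈ 0.4353

PN ≈ 0.435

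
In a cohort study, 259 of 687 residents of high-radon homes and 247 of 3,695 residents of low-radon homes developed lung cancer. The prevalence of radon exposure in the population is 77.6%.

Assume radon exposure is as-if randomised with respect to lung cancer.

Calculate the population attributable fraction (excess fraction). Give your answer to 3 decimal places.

PAF ≈ 0.783

p₁ = P(outcome | exposed) = 259/687 = 0.377
p₀ = P(outcome | unexposed) = 247/3695 = 0.066847
Overall risk P(Y=1) = π·p₁ + (1−π)·p₀ = 0.776×0.377 + 0.224×0.066847 = 0.30753.
Under exogeneity, PAF = [P(Y=1) − p₀] / P(Y=1).
PAF = (0.30753 − 0.066847) / 0.30753 ≈ 0.7826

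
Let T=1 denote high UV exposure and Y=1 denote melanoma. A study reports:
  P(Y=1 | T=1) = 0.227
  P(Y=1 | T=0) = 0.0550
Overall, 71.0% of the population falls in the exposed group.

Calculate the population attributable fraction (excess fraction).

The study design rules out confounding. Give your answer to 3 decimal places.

Let p₁ = 0.227, p₀ = 0.055.
Overall risk P(Y=1) = π·p₁ + (1−π)·p₀ = 0.71×0.227 + 0.29×0.055 = 0.17712.
Under exogeneity, PAF = [P(Y=1) − p₀] / P(Y=1).
PAF = (0.17712 − 0.055) / 0.17712 ≈ 0.6895

PAF ≈ 0.689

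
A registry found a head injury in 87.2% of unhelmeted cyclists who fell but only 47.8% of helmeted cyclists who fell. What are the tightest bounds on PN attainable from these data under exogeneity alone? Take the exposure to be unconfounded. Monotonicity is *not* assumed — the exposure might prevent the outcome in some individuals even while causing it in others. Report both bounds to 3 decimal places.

0.452 ≤ PN ≤ 0.599

p₁ = 0.872, p₀ = 0.478.
Under exogeneity alone the bounds on PN are max{0,(p₁−p₀)/p₁} ≤ PN ≤ min{1,(1−p₀)/p₁}.
  lower = (p₁ − p₀)/p₁ = 0.394 / 0.872 ≈ 0.4518
  upper = min{1, (1 − p₀)/p₁} = 0.522 / 0.872 ≈ 0.5986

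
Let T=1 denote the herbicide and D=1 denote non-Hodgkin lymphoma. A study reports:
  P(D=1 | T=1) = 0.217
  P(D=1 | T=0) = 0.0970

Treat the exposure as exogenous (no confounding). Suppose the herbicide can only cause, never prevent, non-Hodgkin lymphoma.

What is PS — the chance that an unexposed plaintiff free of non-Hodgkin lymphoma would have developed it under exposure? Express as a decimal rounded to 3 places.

PS ≈ 0.133

Let p₁ = 0.217, p₀ = 0.097.
Under exogeneity and monotonicity, PS = (p₁ − p₀) / (1 − p₀).
PS = (0.217 − 0.097) / (1 − 0.097) = 0.12 / 0.903 ≈ 0.1329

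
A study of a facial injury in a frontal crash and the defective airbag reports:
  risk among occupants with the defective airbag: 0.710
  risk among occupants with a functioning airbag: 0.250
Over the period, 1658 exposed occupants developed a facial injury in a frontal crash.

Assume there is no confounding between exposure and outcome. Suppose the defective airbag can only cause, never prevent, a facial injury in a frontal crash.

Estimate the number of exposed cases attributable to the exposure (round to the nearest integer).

Let p₁ = 0.71, p₀ = 0.25.
PN = (p₁ − p₀)/p₁ = (0.71 − 0.25) / 0.71 ≈ 0.64789.
Attributable cases ≈ PN × (exposed cases) = 0.64789 × 1658 ≈ 1074.20.

about 1074 cases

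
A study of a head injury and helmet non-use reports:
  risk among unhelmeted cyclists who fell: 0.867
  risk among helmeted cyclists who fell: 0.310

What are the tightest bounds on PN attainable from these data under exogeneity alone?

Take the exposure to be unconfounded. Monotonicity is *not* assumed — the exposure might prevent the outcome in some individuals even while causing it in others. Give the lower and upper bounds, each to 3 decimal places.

0.642 ≤ PN ≤ 0.796

Let p₁ = 0.867, p₀ = 0.31.
Under exogeneity alone the bounds on PN are max{0,(p₁−p₀)/p₁} ≤ PN ≤ min{1,(1−p₀)/p₁}.
  lower = (p₁ − p₀)/p₁ = 0.557 / 0.867 ≈ 0.6424
  upper = min{1, (1 − p₀)/p₁} = 0.69 / 0.867 ≈ 0.7958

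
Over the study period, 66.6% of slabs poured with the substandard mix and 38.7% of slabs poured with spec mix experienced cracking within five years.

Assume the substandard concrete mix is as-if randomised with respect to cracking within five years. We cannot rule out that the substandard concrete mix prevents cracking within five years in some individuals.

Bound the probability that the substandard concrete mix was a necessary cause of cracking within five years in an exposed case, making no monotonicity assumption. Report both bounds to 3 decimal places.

p₁ = 0.666, p₀ = 0.387.
Under exogeneity alone the bounds on PN are max{0,(p₁−p₀)/p₁} ≤ PN ≤ min{1,(1−p₀)/p₁}.
  lower = (p₁ − p₀)/p₁ = 0.279 / 0.666 ≈ 0.4189
  upper = min{1, (1 − p₀)/p₁} = 0.613 / 0.666 ≈ 0.9204

0.419 ≤ PN ≤ 0.920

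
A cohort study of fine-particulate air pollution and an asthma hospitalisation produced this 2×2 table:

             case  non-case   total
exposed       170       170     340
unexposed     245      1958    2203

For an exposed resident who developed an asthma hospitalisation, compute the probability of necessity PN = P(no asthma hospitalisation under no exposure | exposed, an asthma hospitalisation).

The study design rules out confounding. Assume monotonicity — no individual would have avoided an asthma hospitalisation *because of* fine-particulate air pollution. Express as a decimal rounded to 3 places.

p₁ = P(outcome | exposed) = 170/340 = 0.5
p₀ = P(outcome | unexposed) = 245/2203 = 0.11121
Under exogeneity and monotonicity, PN = (p₁ − p₀) / p₁.
PN = (0.5 − 0.11121) / 0.5 = 0.38879 / 0.5 ≈ 0.7776

PN ≈ 0.778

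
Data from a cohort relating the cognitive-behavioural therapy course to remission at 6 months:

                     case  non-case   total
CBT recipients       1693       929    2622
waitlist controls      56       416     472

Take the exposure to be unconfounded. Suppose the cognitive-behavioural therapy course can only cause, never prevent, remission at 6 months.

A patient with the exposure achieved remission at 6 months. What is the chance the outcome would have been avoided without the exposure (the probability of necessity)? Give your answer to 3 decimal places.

PN ≈ 0.816

p₁ = P(outcome | exposed) = 1693/2622 = 0.64569
p₀ = P(outcome | unexposed) = 56/472 = 0.11864
Under exogeneity and monotonicity, PN = (p₁ − p₀)/p₁.
PN = (0.64569 − 0.11864) / 0.64569 ≈ 0.8163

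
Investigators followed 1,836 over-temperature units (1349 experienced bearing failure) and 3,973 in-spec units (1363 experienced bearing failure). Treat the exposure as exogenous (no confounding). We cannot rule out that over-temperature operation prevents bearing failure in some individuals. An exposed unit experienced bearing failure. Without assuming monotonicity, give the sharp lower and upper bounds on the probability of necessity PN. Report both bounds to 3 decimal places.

p₁ = P(outcome | exposed) = 1349/1836 = 0.73475
p₀ = P(outcome | unexposed) = 1363/3973 = 0.34307
Under exogeneity alone the bounds on PN are max{0,(p₁−p₀)/p₁} ≤ PN ≤ min{1,(1−p₀)/p₁}.
  lower = (p₁ − p₀)/p₁ = 0.39168 / 0.73475 ≈ 0.5331
  upper = min{1, (1 − p₀)/p₁} = 0.65693 / 0.73475 ≈ 0.8941

0.533 ≤ PN ≤ 0.894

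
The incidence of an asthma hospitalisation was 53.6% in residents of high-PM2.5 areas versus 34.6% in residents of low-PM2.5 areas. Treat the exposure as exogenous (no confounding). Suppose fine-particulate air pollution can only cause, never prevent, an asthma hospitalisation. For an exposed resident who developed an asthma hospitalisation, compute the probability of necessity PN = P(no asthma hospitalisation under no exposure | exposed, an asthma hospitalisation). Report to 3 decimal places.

p₁ = 0.536, p₀ = 0.346.
Under exogeneity and monotonicity, PN = (p₁ − p₀) / p₁.
PN = (0.536 − 0.346) / 0.536 = 0.19 / 0.536 ≈ 0.3545

PN ≈ 0.354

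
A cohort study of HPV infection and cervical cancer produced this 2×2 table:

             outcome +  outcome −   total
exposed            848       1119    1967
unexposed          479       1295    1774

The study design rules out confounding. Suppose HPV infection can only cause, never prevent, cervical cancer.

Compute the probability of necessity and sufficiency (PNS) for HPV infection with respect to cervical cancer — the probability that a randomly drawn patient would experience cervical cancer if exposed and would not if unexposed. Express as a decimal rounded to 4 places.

p₁ = P(outcome | exposed) = 848/1967 = 0.43111
p₀ = P(outcome | unexposed) = 479/1774 = 0.27001
Under exogeneity and monotonicity, PNS = p₁ − p₀.
PNS = 0.43111 − 0.27001 = 0.1611

PNS ≈ 0.1611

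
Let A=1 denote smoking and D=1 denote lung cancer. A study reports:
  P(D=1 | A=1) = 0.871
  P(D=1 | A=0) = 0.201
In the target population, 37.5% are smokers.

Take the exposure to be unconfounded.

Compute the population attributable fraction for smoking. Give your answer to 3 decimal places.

Let p₁ = 0.871, p₀ = 0.201.
Overall risk P(Y=1) = π·p₁ + (1−π)·p₀ = 0.375×0.871 + 0.625×0.201 = 0.45225.
Under exogeneity, PAF = [P(Y=1) − p₀] / P(Y=1).
PAF = (0.45225 − 0.201) / 0.45225 ≈ 0.5556

PAF ≈ 0.556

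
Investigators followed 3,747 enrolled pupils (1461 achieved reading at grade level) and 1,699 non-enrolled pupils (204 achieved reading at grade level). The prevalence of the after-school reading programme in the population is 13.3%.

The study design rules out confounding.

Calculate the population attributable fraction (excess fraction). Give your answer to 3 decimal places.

PAF ≈ 0.230

p₁ = P(outcome | exposed) = 1461/3747 = 0.38991
p₀ = P(outcome | unexposed) = 204/1699 = 0.12007
Overall risk P(Y=1) = π·p₁ + (1−π)·p₀ = 0.133×0.38991 + 0.867×0.12007 = 0.15596.
Under exogeneity, PAF = [P(Y=1) − p₀] / P(Y=1).
PAF = (0.15596 − 0.12007) / 0.15596 ≈ 0.2301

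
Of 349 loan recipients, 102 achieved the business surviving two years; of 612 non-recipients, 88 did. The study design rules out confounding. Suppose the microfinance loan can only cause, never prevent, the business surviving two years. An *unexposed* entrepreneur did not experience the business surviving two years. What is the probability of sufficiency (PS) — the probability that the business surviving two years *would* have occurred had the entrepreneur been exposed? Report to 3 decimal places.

PS ≈ 0.173

p₁ = P(outcome | exposed) = 102/349 = 0.29226
p₀ = P(outcome | unexposed) = 88/612 = 0.14379
Under exogeneity and monotonicity, PS = (p₁ − p₀) / (1 − p₀).
PS = (0.29226 − 0.14379) / (1 − 0.14379) = 0.14847 / 0.85621 ≈ 0.1734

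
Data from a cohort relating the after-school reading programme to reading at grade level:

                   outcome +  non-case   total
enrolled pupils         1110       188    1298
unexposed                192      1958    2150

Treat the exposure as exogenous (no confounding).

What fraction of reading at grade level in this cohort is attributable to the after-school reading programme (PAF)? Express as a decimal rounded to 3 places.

p₁ = P(outcome | exposed) = 1110/1298 = 0.85516
p₀ = P(outcome | unexposed) = 192/2150 = 0.089302
Exposure prevalence π = 1298/3448 = 0.37645; overall risk P(Y=1) = 0.37761.
Under exogeneity, PAF = [P(Y=1) − p₀]/P(Y=1).
PAF = (0.37761 − 0.089302) / 0.37761 ≈ 0.7635

PAF ≈ 0.764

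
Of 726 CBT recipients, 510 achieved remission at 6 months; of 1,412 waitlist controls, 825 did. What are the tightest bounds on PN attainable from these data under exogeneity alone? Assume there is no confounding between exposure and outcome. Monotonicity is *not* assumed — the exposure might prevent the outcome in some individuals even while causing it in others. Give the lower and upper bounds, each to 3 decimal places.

p₁ = P(outcome | exposed) = 510/726 = 0.70248
p₀ = P(outcome | unexposed) = 825/1412 = 0.58428
Under exogeneity alone the bounds on PN are max{0,(p₁−p₀)/p₁} ≤ PN ≤ min{1,(1−p₀)/p₁}.
  lower = (p₁ − p₀)/p₁ = 0.1182 / 0.70248 ≈ 0.1683
  upper = min{1, (1 − p₀)/p₁} = 0.41572 / 0.70248 ≈ 0.5918

0.168 ≤ PN ≤ 0.592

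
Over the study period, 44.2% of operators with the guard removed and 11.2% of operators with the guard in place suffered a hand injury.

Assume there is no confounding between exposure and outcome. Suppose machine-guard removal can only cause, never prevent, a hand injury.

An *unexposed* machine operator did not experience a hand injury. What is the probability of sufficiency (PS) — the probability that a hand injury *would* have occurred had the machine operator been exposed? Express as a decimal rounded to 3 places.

PS ≈ 0.372

p₁ = 0.442, p₀ = 0.112.
Under exogeneity and monotonicity, PS = (p₁ − p₀) / (1 − p₀).
PS = (0.442 − 0.112) / (1 − 0.112) = 0.33 / 0.888 ≈ 0.3716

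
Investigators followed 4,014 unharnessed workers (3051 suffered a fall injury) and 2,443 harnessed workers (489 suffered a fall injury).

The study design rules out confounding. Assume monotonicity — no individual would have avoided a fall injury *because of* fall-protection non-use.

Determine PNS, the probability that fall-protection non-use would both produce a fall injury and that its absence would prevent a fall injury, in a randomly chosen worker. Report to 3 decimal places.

PNS ≈ 0.560

p₁ = P(outcome | exposed) = 3051/4014 = 0.76009
p₀ = P(outcome | unexposed) = 489/2443 = 0.20016
Under exogeneity and monotonicity, PNS = p₁ − p₀.
PNS = 0.76009 − 0.20016 = 0.55993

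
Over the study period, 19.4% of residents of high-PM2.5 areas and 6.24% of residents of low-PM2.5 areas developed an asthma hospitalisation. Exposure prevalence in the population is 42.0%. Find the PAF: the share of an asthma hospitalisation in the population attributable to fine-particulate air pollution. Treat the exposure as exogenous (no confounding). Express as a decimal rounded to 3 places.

PAF ≈ 0.470

p₁ = 0.194, p₀ = 0.0624.
Overall risk P(Y=1) = π·p₁ + (1−π)·p₀ = 0.42×0.194 + 0.58×0.0624 = 0.11767.
Under exogeneity, PAF = [P(Y=1) − p₀] / P(Y=1).
PAF = (0.11767 − 0.0624) / 0.11767 ≈ 0.4697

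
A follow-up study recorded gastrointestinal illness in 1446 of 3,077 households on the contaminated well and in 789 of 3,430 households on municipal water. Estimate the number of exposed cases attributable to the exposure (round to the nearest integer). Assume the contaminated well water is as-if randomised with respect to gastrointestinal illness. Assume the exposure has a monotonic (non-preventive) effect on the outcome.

about 738 cases

p₁ = P(outcome | exposed) = 1446/3077 = 0.46994
p₀ = P(outcome | unexposed) = 789/3430 = 0.23003
PN = (p₁ − p₀)/p₁ = (0.46994 − 0.23003) / 0.46994 ≈ 0.51051.
Attributable cases ≈ PN × (exposed cases) = 0.51051 × 1446 ≈ 738.20.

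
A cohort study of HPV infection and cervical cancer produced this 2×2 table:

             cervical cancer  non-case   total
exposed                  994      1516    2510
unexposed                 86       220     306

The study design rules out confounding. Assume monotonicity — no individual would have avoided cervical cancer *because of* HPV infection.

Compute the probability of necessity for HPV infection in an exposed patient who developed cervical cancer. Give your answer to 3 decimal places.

p₁ = P(outcome | exposed) = 994/2510 = 0.39602
p₀ = P(outcome | unexposed) = 86/306 = 0.28105
Under exogeneity and monotonicity, PN = (p₁ − p₀) / p₁.
PN = (0.39602 − 0.28105) / 0.39602 = 0.11497 / 0.39602 ≈ 0.2903

PN ≈ 0.290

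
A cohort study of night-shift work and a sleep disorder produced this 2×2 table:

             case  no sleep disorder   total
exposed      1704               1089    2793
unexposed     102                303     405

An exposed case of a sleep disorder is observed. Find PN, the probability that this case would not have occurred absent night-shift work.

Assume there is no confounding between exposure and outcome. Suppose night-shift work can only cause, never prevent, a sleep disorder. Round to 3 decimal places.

p₁ = P(outcome | exposed) = 1704/2793 = 0.6101
p₀ = P(outcome | unexposed) = 102/405 = 0.25185
Under exogeneity and monotonicity, PN = (p₁ − p₀) / p₁.
PN = (0.6101 − 0.25185) / 0.6101 = 0.35824 / 0.6101 ≈ 0.5872

PN ≈ 0.587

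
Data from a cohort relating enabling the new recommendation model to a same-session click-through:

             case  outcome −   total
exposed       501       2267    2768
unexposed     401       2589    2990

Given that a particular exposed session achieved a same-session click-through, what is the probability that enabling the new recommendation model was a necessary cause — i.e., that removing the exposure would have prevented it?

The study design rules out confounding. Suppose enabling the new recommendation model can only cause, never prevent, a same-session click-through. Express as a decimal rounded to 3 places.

p₁ = P(outcome | exposed) = 501/2768 = 0.181
p₀ = P(outcome | unexposed) = 401/2990 = 0.13411
Under exogeneity and monotonicity, PN = (p₁ − p₀)/p₁.
PN = (0.181 − 0.13411) / 0.181 ≈ 0.2590

PN ≈ 0.259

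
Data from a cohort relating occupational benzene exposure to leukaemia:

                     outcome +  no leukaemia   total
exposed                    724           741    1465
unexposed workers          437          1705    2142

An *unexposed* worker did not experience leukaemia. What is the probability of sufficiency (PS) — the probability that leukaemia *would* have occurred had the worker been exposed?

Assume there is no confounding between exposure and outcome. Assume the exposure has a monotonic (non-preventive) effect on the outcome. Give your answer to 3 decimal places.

PS ≈ 0.365

p₁ = P(outcome | exposed) = 724/1465 = 0.4942
p₀ = P(outcome | unexposed) = 437/2142 = 0.20401
Under exogeneity and monotonicity, PS = (p₁ − p₀)/(1 − p₀).
PS = (0.4942 − 0.20401) / 0.79599 ≈ 0.3646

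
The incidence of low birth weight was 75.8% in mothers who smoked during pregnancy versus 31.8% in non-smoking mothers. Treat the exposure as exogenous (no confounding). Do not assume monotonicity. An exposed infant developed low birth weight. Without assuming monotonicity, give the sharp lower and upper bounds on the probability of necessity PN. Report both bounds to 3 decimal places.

0.580 ≤ PN ≤ 0.900

p₁ = 0.758, p₀ = 0.318.
Under exogeneity alone the bounds on PN are max{0,(p₁−p₀)/p₁} ≤ PN ≤ min{1,(1−p₀)/p₁}.
  lower = (p₁ − p₀)/p₁ = 0.44 / 0.758 ≈ 0.5805
  upper = min{1, (1 − p₀)/p₁} = 0.682 / 0.758 ≈ 0.8997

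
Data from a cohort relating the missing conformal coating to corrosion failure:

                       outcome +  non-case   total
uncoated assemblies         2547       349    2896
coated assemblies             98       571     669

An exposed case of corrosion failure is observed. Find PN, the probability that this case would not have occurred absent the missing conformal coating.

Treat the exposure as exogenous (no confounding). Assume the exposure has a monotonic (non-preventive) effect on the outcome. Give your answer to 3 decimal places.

p₁ = P(outcome | exposed) = 2547/2896 = 0.87949
p₀ = P(outcome | unexposed) = 98/669 = 0.14649
Under exogeneity and monotonicity, PN = (p₁ − p₀)/p₁.
PN = (0.87949 − 0.14649) / 0.87949 ≈ 0.8334

PN ≈ 0.833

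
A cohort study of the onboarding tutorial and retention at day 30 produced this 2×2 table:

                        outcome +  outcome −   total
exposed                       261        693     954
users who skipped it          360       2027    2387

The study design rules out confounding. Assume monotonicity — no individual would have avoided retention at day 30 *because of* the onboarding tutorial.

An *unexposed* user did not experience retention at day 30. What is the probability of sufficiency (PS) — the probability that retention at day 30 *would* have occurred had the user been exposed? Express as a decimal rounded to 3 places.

p₁ = P(outcome | exposed) = 261/954 = 0.27358
p₀ = P(outcome | unexposed) = 360/2387 = 0.15082
Under exogeneity and monotonicity, PS = (p₁ − p₀) / (1 − p₀).
PS = (0.27358 − 0.15082) / (1 − 0.15082) = 0.12277 / 0.84918 ≈ 0.1446

PS ≈ 0.145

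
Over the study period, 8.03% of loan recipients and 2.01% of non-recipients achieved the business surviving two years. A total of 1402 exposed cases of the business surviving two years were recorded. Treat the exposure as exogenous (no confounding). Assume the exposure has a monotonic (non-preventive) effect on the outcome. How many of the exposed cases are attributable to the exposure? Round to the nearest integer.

about 1051 cases

p₁ = 0.0803, p₀ = 0.0201.
PN = (p₁ − p₀)/p₁ = (0.0803 − 0.0201) / 0.0803 ≈ 0.74969.
Attributable cases ≈ PN × (exposed cases) = 0.74969 × 1402 ≈ 1051.06.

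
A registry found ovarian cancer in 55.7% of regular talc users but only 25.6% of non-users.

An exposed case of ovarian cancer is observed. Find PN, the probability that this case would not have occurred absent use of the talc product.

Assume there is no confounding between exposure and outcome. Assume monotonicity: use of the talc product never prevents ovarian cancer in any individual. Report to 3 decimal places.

PN ≈ 0.540

p₁ = 0.557, p₀ = 0.256.
Under exogeneity and monotonicity, PN = (p₁ − p₀) / p₁.
PN = (0.557 − 0.256) / 0.557 = 0.301 / 0.557 ≈ 0.5404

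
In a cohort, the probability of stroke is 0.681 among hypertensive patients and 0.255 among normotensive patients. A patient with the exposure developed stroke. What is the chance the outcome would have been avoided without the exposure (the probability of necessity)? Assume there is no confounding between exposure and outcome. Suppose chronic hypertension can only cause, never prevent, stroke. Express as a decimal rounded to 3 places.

PN ≈ 0.626

Let p₁ = 0.681, p₀ = 0.255.
Under exogeneity and monotonicity, PN = (p₁ − p₀) / p₁.
PN = (0.681 − 0.255) / 0.681 = 0.426 / 0.681 ≈ 0.6256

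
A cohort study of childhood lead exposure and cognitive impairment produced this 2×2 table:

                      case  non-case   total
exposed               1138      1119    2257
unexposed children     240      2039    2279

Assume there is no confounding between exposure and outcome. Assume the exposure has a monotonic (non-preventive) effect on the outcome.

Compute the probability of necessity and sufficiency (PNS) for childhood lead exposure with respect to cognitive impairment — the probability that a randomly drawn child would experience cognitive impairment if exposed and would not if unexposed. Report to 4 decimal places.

p₁ = P(outcome | exposed) = 1138/2257 = 0.50421
p₀ = P(outcome | unexposed) = 240/2279 = 0.10531
Under exogeneity and monotonicity, PNS = p₁ − p₀.
PNS = 0.50421 − 0.10531 = 0.3989

PNS ≈ 0.3989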